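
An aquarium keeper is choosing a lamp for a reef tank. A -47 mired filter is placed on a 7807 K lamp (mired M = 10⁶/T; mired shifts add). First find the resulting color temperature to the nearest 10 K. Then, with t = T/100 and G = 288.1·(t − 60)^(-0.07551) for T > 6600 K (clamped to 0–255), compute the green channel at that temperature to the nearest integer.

M_in = 10⁶/7807 = 128.09; M_out = 128.09 + (-47) = 81.09.
T_out = 10⁶/81.09 = 12332.0 K → 12330 K; t = 123.3.
G = 288.1·(123.3 − 60)^(-0.07551) = 288.1·63.3^(-0.07551) = 288.1·0.73110 = 210.630.
Rounded: 211.

211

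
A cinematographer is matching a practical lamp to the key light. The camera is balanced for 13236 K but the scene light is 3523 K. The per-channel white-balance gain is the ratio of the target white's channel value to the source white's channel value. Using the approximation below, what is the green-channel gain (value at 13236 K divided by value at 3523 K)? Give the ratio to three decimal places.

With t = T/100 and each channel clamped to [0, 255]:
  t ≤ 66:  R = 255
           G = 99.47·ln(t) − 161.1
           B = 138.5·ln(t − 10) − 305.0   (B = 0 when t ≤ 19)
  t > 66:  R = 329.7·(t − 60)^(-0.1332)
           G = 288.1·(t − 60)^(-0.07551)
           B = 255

1.079

At 3523 K (t = 35.23):
  G = 99.47·ln 35.23 − 161.1 = 99.47·3.5619 − 161.1 = 193.202.
At 13236 K (t = 132.36):
  G = 288.1·(132.36 − 60)^(-0.07551) = 288.1·72.36^(-0.07551) = 288.1·0.72375 = 208.513.
Gain = 208.513 / 193.202 = 1.0792 → 1.079.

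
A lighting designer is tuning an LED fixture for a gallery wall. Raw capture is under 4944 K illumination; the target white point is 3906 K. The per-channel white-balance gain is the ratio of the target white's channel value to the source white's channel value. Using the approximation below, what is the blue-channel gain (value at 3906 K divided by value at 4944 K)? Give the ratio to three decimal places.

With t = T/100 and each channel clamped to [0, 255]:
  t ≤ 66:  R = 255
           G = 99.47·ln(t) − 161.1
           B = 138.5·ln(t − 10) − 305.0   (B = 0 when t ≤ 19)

At 4944 K (t = 49.44):
  B = 138.5·ln(49.44 − 10) − 305.0 = 138.5·ln 39.44 − 305.0 = 138.5·3.6748 − 305.0 = 203.957.
At 3906 K (t = 39.06):
  B = 138.5·ln(39.06 − 10) − 305.0 = 138.5·ln 29.06 − 305.0 = 138.5·3.3694 − 305.0 = 161.657.
Gain = 161.657 / 203.957 = 0.7926 → 0.793.

0.793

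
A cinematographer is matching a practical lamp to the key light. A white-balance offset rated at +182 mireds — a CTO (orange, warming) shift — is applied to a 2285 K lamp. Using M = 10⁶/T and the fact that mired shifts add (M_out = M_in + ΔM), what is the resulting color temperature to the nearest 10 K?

M_in = 10⁶/2285 = 437.64 mireds.
M_out = 437.64 + (+182) = 619.64 mireds.
T_out = 10⁶/619.64 = 1613.8 K → 1610 K.

1610 K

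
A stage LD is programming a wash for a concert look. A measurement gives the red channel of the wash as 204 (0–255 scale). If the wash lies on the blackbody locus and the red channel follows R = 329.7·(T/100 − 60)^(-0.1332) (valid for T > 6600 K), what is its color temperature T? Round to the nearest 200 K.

9600 K

(t − 60)^(-0.1332) = 204/329.7 = 0.61874.
t − 60 = 0.61874^(1/-0.1332) = 0.61874^(-7.508) = 36.748, so t = 96.748.
T = 100·t = 9675 K → 9600 K to the nearest 200 K.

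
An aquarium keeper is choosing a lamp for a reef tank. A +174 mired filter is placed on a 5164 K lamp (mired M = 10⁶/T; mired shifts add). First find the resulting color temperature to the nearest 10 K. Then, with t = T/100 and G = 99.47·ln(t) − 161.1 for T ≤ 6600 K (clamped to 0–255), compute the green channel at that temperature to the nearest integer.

167

M_in = 10⁶/5164 = 193.65; M_out = 193.65 + (+174) = 367.65.
T_out = 10⁶/367.65 = 2720.0 K → 2720 K; t = 27.2.
G = 99.47·ln 27.2 − 161.1 = 99.47·3.3032 − 161.1 = 167.471.
Rounded: 167.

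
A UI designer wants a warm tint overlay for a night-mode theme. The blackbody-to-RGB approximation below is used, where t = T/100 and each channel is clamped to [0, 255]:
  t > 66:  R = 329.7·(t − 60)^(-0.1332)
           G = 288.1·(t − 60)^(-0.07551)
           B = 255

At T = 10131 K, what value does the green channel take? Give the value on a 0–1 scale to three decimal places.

t = 10131/100 = 101.31; the t > 66 branch applies.
G = 288.1·(101.31 − 60)^(-0.07551) = 288.1·41.31^(-0.07551) = 288.1·0.75504 = 217.528.
On a 0–1 scale: 217.528/255 = 0.8531 → 0.853.

0.853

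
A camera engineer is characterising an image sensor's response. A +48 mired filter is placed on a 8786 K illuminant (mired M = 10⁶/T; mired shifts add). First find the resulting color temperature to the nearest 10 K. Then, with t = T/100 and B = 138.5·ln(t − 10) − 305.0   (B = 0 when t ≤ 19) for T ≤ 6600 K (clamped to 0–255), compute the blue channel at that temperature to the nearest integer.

M_in = 10⁶/8786 = 113.82; M_out = 113.82 + (+48) = 161.82.
T_out = 10⁶/161.82 = 6179.8 K → 6180 K; t = 61.8.
B = 138.5·ln(61.8 − 10) − 305.0 = 138.5·ln 51.8 − 305.0 = 138.5·3.9474 − 305.0 = 241.714.
Rounded: 242.

242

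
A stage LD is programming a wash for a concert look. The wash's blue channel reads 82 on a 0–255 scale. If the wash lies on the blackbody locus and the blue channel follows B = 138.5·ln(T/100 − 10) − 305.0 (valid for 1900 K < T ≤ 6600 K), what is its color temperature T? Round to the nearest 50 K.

ln(t − 10) = (82 + 305.0) / 138.5 = 2.7942.
t − 10 = e^2.7942 = 16.350, so t = 26.350.
T = 100·t = 2635 K → 2650 K to the nearest 50 K.

2650 K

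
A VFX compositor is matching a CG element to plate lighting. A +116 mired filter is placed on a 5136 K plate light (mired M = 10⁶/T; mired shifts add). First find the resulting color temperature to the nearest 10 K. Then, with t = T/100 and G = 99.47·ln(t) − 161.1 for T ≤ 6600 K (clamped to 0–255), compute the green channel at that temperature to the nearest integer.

M_in = 10⁶/5136 = 194.70; M_out = 194.70 + (+116) = 310.70.
T_out = 10⁶/310.70 = 3218.5 K → 3220 K; t = 32.2.
G = 99.47·ln 32.2 − 161.1 = 99.47·3.4720 − 161.1 = 184.257.
Rounded: 184.

184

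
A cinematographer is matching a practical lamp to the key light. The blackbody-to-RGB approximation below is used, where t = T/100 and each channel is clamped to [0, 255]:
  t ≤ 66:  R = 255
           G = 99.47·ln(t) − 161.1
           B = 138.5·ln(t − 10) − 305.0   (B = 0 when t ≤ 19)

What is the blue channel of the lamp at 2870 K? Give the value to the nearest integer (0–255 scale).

101

t = 2870/100 = 28.7; the t ≤ 66 branch applies.
B = 138.5·ln(28.7 − 10) − 305.0 = 138.5·ln 18.7 − 305.0 = 138.5·2.9285 − 305.0 = 100.601.
Rounded: 101.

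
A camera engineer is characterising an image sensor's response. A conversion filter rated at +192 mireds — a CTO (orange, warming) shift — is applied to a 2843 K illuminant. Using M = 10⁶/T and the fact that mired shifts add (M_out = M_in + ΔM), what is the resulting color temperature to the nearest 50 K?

1850 K

M_in = 10⁶/2843 = 351.74 mireds.
M_out = 351.74 + (+192) = 543.74 mireds.
T_out = 10⁶/543.74 = 1839.1 K → 1850 K.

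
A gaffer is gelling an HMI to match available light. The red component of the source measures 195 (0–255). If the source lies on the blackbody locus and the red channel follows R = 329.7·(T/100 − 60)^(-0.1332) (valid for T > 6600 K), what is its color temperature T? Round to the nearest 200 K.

11200 K

(t − 60)^(-0.1332) = 195/329.7 = 0.59145.
t − 60 = 0.59145^(1/-0.1332) = 0.59145^(-7.508) = 51.564, so t = 111.564.
T = 100·t = 11156 K → 11200 K to the nearest 200 K.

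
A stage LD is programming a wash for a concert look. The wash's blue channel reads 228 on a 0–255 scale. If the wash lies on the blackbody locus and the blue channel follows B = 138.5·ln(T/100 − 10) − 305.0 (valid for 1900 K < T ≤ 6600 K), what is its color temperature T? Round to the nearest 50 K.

ln(t − 10) = (228 + 305.0) / 138.5 = 3.8484.
t − 10 = e^3.8484 = 46.917, so t = 56.917.
T = 100·t = 5692 K → 5700 K to the nearest 50 K.

5700 K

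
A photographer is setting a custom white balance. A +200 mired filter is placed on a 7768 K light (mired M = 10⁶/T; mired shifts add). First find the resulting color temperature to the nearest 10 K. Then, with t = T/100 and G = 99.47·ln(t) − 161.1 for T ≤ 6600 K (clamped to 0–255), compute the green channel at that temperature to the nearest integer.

179

M_in = 10⁶/7768 = 128.73; M_out = 128.73 + (+200) = 328.73.
T_out = 10⁶/328.73 = 3042.0 K → 3040 K; t = 30.4.
G = 99.47·ln 30.4 − 161.1 = 99.47·3.4144 − 161.1 = 178.535.
Rounded: 179.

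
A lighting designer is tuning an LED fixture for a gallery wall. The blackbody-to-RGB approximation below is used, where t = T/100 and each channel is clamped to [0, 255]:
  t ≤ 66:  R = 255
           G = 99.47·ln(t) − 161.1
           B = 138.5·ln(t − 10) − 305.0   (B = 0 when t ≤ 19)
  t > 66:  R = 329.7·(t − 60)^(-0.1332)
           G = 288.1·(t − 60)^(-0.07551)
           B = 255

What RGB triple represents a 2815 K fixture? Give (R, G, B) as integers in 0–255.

t = 2815/100 = 28.15; the t ≤ 66 branch applies.
R = 255 by definition for t ≤ 66.
G = 99.47·ln 28.15 − 161.1 = 99.47·3.3375 − 161.1 = 170.886.
B = 138.5·ln(28.15 − 10) − 305.0 = 138.5·ln 18.15 − 305.0 = 138.5·2.8987 − 305.0 = 96.466.
Rounded: (255, 171, 96).

(255, 171, 96)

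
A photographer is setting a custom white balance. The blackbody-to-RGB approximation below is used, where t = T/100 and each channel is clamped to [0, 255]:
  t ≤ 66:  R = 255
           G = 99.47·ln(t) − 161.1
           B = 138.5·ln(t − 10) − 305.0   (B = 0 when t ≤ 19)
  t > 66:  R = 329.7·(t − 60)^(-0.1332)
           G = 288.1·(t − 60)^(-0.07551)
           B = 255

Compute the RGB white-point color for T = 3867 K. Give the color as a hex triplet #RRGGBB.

#FFCAA0

t = 3867/100 = 38.67; the t ≤ 66 branch applies.
R = 255 by definition for t ≤ 66.
G = 99.47·ln 38.67 − 161.1 = 99.47·3.6551 − 161.1 = 202.469.
B = 138.5·ln(38.67 − 10) − 305.0 = 138.5·ln 28.67 − 305.0 = 138.5·3.3559 − 305.0 = 159.785.
Rounded: (255, 202, 160).
In hex: #FFCAA0.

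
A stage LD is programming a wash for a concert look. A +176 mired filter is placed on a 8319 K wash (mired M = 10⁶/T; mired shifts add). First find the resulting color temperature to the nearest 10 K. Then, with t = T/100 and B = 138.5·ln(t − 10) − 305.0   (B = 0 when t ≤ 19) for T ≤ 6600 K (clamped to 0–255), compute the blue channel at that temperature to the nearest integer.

134

M_in = 10⁶/8319 = 120.21; M_out = 120.21 + (+176) = 296.21.
T_out = 10⁶/296.21 = 3376.0 K → 3380 K; t = 33.8.
B = 138.5·ln(33.8 − 10) − 305.0 = 138.5·ln 23.8 − 305.0 = 138.5·3.1697 − 305.0 = 134.001.
Rounded: 134.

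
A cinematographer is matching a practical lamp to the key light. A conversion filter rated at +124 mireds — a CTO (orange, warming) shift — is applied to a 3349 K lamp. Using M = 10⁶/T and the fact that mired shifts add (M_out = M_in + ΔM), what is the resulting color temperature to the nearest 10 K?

2370 K

M_in = 10⁶/3349 = 298.60 mireds.
M_out = 298.60 + (+124) = 422.60 mireds.
T_out = 10⁶/422.60 = 2366.3 K → 2370 K.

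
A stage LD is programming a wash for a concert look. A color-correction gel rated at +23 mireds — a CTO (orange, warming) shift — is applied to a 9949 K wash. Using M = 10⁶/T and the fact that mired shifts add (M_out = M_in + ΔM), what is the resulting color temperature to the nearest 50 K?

8100 K

M_in = 10⁶/9949 = 100.51 mireds.
M_out = 100.51 + (+23) = 123.51 mireds.
T_out = 10⁶/123.51 = 8096.3 K → 8100 K.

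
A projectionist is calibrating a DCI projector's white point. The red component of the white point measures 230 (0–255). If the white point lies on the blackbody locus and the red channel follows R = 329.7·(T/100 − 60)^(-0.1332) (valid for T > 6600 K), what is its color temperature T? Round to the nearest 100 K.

7500 K

(t − 60)^(-0.1332) = 230/329.7 = 0.69760.
t − 60 = 0.69760^(1/-0.1332) = 0.69760^(-7.508) = 14.932, so t = 74.932.
T = 100·t = 7493 K → 7500 K to the nearest 100 K.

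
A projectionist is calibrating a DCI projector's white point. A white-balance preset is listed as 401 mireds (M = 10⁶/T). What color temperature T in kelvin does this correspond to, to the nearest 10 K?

2490 K

T = 10⁶ / 401 = 2493.77 K → 2490 K.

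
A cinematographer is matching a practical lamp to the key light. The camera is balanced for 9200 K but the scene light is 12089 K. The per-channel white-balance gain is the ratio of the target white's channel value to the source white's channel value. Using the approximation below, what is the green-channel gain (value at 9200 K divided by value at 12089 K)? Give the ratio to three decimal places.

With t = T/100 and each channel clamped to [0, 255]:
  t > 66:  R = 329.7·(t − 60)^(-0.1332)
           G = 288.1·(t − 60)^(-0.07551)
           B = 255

1.050

At 12089 K (t = 120.89):
  G = 288.1·(120.89 − 60)^(-0.07551) = 288.1·60.89^(-0.07551) = 288.1·0.73324 = 211.248.
At 9200 K (t = 92):
  G = 288.1·(92 − 60)^(-0.07551) = 288.1·32^(-0.07551) = 288.1·0.76974 = 221.763.
Gain = 221.763 / 211.248 = 1.0498 → 1.050.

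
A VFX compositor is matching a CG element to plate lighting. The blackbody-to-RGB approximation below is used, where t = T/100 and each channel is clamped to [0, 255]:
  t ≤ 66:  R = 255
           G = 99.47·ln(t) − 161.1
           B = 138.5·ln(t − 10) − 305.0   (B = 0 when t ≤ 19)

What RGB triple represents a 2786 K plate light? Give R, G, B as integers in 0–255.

R=255, G=170, B=94

t = 2786/100 = 27.86; the t ≤ 66 branch applies.
R = 255 by definition for t ≤ 66.
G = 99.47·ln 27.86 − 161.1 = 99.47·3.3272 − 161.1 = 169.856.
B = 138.5·ln(27.86 − 10) − 305.0 = 138.5·ln 17.86 − 305.0 = 138.5·2.8826 − 305.0 = 94.235.
Rounded: (255, 170, 94).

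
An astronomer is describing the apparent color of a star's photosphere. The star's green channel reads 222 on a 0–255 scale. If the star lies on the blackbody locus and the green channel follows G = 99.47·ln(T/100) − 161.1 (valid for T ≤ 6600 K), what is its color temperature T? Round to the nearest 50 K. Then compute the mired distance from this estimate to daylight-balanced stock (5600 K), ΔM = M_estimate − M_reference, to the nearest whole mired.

ln t = (222 + 161.1) / 99.47 = 3.8514.
t = e^3.8514 = 47.059.
T = 100·t = 4706 K → 4700 K to the nearest 50 K.
M_estimate = 10⁶/4700 = 212.77; M_reference = 10⁶/5600 = 178.57.
ΔM = 212.77 − 178.57 = 34.19 → +34 mireds.

+34 mireds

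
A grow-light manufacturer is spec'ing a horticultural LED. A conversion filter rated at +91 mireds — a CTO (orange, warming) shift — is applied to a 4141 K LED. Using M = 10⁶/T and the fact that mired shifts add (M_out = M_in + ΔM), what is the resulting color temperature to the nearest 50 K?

M_in = 10⁶/4141 = 241.49 mireds.
M_out = 241.49 + (+91) = 332.49 mireds.
T_out = 10⁶/332.49 = 3007.6 K → 3000 K.

3000 K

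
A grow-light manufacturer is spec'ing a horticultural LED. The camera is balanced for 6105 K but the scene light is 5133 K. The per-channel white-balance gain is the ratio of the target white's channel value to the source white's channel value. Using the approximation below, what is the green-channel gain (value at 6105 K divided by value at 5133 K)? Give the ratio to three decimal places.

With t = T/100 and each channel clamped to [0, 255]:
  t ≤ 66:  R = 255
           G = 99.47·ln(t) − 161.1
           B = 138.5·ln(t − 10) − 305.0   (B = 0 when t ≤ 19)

1.075

At 5133 K (t = 51.33):
  G = 99.47·ln 51.33 − 161.1 = 99.47·3.9383 − 161.1 = 230.640.
At 6105 K (t = 61.05):
  G = 99.47·ln 61.05 − 161.1 = 99.47·4.1117 − 161.1 = 247.890.
Gain = 247.890 / 230.640 = 1.0748 → 1.075.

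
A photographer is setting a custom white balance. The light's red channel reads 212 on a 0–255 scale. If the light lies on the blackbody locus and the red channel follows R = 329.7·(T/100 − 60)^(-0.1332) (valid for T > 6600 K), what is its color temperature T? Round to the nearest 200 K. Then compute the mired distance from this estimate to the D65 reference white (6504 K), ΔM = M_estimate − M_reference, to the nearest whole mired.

-40 mireds

(t − 60)^(-0.1332) = 212/329.7 = 0.64301.
t − 60 = 0.64301^(1/-0.1332) = 0.64301^(-7.508) = 27.530, so t = 87.530.
T = 100·t = 8753 K → 8800 K to the nearest 200 K.
M_estimate = 10⁶/8800 = 113.64; M_reference = 10⁶/6504 = 153.75.
ΔM = 113.64 − 153.75 = -40.12 → -40 mireds.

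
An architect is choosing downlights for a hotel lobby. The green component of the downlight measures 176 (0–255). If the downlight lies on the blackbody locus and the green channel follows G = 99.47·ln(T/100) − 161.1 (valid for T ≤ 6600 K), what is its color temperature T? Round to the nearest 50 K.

ln t = (176 + 161.1) / 99.47 = 3.3890.
t = e^3.3890 = 29.635.
T = 100·t = 2964 K → 2950 K to the nearest 50 K.

2950 K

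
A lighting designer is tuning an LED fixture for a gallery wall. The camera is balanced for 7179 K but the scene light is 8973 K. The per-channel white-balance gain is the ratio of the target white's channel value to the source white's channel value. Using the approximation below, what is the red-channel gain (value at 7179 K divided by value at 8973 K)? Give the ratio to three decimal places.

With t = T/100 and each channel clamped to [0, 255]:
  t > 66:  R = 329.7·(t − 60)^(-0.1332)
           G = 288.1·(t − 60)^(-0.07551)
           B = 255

1.131

At 8973 K (t = 89.73):
  R = 329.7·(89.73 − 60)^(-0.1332) = 329.7·29.73^(-0.1332) = 329.7·0.63646 = 209.841.
At 7179 K (t = 71.79):
  R = 329.7·(71.79 − 60)^(-0.1332) = 329.7·11.79^(-0.1332) = 329.7·0.71990 = 237.352.
Gain = 237.352 / 209.841 = 1.1311 → 1.131.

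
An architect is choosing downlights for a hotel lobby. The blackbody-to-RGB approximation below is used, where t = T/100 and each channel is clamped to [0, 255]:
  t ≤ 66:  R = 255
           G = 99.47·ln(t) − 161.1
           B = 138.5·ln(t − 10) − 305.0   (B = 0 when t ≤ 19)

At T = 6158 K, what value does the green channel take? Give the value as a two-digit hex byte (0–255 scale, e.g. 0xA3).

0xF9

t = 6158/100 = 61.58; the t ≤ 66 branch applies.
G = 99.47·ln 61.58 − 161.1 = 99.47·4.1203 − 161.1 = 248.750.
Rounded: 249; in hex, 0xF9.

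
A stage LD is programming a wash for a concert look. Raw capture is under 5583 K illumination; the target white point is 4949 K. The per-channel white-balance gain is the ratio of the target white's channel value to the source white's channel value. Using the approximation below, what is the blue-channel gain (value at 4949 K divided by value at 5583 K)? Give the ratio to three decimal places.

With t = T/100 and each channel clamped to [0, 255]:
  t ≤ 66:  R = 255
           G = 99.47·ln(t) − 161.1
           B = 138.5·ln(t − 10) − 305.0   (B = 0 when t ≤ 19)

At 5583 K (t = 55.83):
  B = 138.5·ln(55.83 − 10) − 305.0 = 138.5·ln 45.83 − 305.0 = 138.5·3.8249 − 305.0 = 224.754.
At 4949 K (t = 49.49):
  B = 138.5·ln(49.49 − 10) − 305.0 = 138.5·ln 39.49 − 305.0 = 138.5·3.6760 − 305.0 = 204.133.
Gain = 204.133 / 224.754 = 0.9082 → 0.908.

0.908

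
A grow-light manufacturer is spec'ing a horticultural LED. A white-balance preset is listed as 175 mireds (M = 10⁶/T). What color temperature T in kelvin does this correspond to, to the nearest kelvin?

T = 10⁶ / 175 = 5714.29 K → 5714 K.

5714 K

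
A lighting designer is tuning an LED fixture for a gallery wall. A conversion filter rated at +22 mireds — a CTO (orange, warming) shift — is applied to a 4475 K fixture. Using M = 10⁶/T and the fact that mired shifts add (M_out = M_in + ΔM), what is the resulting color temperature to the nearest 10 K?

M_in = 10⁶/4475 = 223.46 mireds.
M_out = 223.46 + (+22) = 245.46 mireds.
T_out = 10⁶/245.46 = 4073.9 K → 4070 K.

4070 K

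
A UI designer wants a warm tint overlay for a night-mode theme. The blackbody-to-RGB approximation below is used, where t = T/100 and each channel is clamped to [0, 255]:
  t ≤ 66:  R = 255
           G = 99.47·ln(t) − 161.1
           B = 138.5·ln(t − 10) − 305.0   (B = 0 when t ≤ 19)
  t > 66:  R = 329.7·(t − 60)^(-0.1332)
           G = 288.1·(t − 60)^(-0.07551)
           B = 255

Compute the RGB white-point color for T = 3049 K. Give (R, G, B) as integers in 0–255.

t = 3049/100 = 30.49; the t ≤ 66 branch applies.
R = 255 by definition for t ≤ 66.
G = 99.47·ln 30.49 − 161.1 = 99.47·3.4174 − 161.1 = 178.829.
B = 138.5·ln(30.49 − 10) − 305.0 = 138.5·ln 20.49 − 305.0 = 138.5·3.0199 − 305.0 = 113.261.
Rounded: (255, 179, 113).

(255, 179, 113)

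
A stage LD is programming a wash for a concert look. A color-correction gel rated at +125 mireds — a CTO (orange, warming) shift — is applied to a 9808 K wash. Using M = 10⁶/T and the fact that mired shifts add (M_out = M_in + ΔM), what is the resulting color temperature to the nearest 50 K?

M_in = 10⁶/9808 = 101.96 mireds.
M_out = 101.96 + (+125) = 226.96 mireds.
T_out = 10⁶/226.96 = 4406.1 K → 4400 K.

4400 K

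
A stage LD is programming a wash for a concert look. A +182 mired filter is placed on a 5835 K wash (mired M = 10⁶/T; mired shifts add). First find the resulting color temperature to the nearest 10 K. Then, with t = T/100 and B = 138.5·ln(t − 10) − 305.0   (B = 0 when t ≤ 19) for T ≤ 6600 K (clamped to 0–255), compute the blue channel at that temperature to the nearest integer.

98

M_in = 10⁶/5835 = 171.38; M_out = 171.38 + (+182) = 353.38.
T_out = 10⁶/353.38 = 2829.8 K → 2830 K; t = 28.3.
B = 138.5·ln(28.3 − 10) − 305.0 = 138.5·ln 18.3 − 305.0 = 138.5·2.9069 − 305.0 = 97.606.
Rounded: 98.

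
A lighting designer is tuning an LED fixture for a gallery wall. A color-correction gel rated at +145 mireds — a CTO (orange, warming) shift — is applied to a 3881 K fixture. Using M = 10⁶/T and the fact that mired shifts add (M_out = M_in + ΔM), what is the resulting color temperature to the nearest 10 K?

2480 K

M_in = 10⁶/3881 = 257.67 mireds.
M_out = 257.67 + (+145) = 402.67 mireds.
T_out = 10⁶/402.67 = 2483.5 K → 2480 K.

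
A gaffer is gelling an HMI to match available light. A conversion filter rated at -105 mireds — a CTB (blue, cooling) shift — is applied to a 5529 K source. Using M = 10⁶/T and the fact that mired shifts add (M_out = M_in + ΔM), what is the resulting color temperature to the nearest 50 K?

13200 K

M_in = 10⁶/5529 = 180.86 mireds.
M_out = 180.86 + (-105) = 75.86 mireds.
T_out = 10⁶/75.86 = 13181.4 K → 13200 K.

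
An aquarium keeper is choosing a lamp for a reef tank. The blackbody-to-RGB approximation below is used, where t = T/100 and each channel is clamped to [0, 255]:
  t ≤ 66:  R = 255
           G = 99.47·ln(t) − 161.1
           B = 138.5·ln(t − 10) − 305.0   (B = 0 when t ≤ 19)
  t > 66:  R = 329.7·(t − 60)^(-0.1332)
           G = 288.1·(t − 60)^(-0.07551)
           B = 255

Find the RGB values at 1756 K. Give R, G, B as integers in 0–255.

t = 1756/100 = 17.56; the t ≤ 66 branch applies.
R = 255 by definition for t ≤ 66.
G = 99.47·ln 17.56 − 161.1 = 99.47·2.8656 − 161.1 = 123.944.
t = 17.56 ≤ 19, so B = 0.
Rounded: (255, 124, 0).

R=255, G=124, B=0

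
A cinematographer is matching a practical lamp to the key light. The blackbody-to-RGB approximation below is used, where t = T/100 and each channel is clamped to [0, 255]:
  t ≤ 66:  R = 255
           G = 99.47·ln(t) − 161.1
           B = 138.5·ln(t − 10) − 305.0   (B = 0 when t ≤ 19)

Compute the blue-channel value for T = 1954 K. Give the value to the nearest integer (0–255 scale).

7

t = 1954/100 = 19.54; the t ≤ 66 branch applies.
B = 138.5·ln(19.54 − 10) − 305.0 = 138.5·ln 9.54 − 305.0 = 138.5·2.2555 − 305.0 = 7.386.
Rounded: 7.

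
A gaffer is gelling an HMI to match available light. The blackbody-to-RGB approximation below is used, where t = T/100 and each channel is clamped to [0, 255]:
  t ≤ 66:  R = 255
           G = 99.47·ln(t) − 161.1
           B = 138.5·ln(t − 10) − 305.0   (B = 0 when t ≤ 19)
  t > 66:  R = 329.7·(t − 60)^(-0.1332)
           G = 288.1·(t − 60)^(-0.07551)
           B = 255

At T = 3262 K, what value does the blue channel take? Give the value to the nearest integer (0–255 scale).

t = 3262/100 = 32.62; the t ≤ 66 branch applies.
B = 138.5·ln(32.62 − 10) − 305.0 = 138.5·ln 22.62 − 305.0 = 138.5·3.1188 − 305.0 = 126.959.
Rounded: 127.

127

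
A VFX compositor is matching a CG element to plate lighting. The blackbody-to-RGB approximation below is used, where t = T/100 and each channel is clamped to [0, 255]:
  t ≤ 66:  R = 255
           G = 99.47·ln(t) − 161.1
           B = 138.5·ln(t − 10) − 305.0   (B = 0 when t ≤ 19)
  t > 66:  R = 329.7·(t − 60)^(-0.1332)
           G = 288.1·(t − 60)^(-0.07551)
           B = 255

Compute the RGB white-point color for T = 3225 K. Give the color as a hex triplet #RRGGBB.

#FFB87D

t = 3225/100 = 32.25; the t ≤ 66 branch applies.
R = 255 by definition for t ≤ 66.
G = 99.47·ln 32.25 − 161.1 = 99.47·3.4735 − 161.1 = 184.411.
B = 138.5·ln(32.25 − 10) − 305.0 = 138.5·ln 22.25 − 305.0 = 138.5·3.1023 − 305.0 = 124.674.
Rounded: (255, 184, 125).
In hex: #FFB87D.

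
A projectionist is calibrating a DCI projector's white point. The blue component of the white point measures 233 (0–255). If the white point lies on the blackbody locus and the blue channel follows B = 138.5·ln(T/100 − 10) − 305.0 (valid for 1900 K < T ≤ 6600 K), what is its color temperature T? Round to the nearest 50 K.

5850 K

ln(t − 10) = (233 + 305.0) / 138.5 = 3.8845.
t − 10 = e^3.8845 = 48.641, so t = 58.641.
T = 100·t = 5864 K → 5850 K to the nearest 50 K.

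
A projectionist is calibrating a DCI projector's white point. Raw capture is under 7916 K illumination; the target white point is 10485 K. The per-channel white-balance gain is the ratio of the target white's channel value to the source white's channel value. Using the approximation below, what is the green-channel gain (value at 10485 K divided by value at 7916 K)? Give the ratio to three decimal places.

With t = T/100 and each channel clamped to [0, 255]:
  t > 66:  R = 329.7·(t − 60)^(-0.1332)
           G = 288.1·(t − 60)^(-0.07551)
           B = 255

At 7916 K (t = 79.16):
  G = 288.1·(79.16 − 60)^(-0.07551) = 288.1·19.16^(-0.07551) = 288.1·0.80014 = 230.521.
At 10485 K (t = 104.85):
  G = 288.1·(104.85 − 60)^(-0.07551) = 288.1·44.85^(-0.07551) = 288.1·0.75037 = 216.182.
Gain = 216.182 / 230.521 = 0.9378 → 0.938.

0.938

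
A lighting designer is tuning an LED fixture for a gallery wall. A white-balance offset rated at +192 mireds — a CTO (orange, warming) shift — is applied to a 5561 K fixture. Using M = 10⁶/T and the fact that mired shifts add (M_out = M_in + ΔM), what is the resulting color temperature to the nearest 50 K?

M_in = 10⁶/5561 = 179.82 mireds.
M_out = 179.82 + (+192) = 371.82 mireds.
T_out = 10⁶/371.82 = 2689.4 K → 2700 K.

2700 K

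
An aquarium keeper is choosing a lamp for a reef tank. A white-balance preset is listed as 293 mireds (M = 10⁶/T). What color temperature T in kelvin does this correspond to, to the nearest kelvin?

T = 10⁶ / 293 = 3412.97 K → 3413 K.

3413 K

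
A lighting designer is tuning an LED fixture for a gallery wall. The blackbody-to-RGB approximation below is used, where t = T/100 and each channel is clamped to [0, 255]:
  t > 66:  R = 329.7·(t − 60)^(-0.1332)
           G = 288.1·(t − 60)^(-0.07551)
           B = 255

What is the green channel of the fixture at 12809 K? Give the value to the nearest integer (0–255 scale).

209

t = 12809/100 = 128.09; the t > 66 branch applies.
G = 288.1·(128.09 − 60)^(-0.07551) = 288.1·68.09^(-0.07551) = 288.1·0.72708 = 209.473.
Rounded: 209.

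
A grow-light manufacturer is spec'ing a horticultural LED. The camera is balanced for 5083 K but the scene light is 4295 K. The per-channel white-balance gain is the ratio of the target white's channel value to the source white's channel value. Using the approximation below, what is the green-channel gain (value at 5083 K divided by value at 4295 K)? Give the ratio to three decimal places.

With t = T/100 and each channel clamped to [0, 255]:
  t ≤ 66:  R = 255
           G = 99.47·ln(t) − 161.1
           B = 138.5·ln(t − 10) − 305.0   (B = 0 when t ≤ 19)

1.079

At 4295 K (t = 42.95):
  G = 99.47·ln 42.95 − 161.1 = 99.47·3.7600 − 161.1 = 212.911.
At 5083 K (t = 50.83):
  G = 99.47·ln 50.83 − 161.1 = 99.47·3.9285 − 161.1 = 229.667.
Gain = 229.667 / 212.911 = 1.0787 → 1.079.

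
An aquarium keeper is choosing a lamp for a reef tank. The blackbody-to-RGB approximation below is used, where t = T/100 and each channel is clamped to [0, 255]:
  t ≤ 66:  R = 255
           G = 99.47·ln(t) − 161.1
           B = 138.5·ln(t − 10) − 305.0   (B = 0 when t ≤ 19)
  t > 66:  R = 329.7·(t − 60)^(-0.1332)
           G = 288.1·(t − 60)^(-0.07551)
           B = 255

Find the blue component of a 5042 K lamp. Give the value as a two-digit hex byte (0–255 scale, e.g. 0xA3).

0xCF

t = 5042/100 = 50.42; the t ≤ 66 branch applies.
B = 138.5·ln(50.42 − 10) − 305.0 = 138.5·ln 40.42 − 305.0 = 138.5·3.6993 − 305.0 = 207.356.
Rounded: 207; in hex, 0xCF.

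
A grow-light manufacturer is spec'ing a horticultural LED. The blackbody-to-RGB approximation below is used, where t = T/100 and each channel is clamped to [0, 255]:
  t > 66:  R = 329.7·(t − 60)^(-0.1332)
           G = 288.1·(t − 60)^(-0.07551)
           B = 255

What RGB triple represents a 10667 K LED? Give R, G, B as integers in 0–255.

t = 10667/100 = 106.67; the t > 66 branch applies.
R = 329.7·(106.67 − 60)^(-0.1332) = 329.7·46.67^(-0.1332) = 329.7·0.59936 = 197.607.
G = 288.1·(106.67 − 60)^(-0.07551) = 288.1·46.67^(-0.07551) = 288.1·0.74812 = 215.533.
B = 255 by definition for t > 66.
Rounded: (198, 216, 255).

R=198, G=216, B=255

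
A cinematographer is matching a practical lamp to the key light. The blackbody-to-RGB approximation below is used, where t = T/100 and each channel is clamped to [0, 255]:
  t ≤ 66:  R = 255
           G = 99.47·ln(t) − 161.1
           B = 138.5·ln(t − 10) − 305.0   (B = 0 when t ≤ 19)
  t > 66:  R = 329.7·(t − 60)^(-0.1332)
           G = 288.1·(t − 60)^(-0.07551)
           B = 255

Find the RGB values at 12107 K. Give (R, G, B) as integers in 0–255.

t = 12107/100 = 121.07; the t > 66 branch applies.
R = 329.7·(121.07 − 60)^(-0.1332) = 329.7·61.07^(-0.1332) = 329.7·0.57827 = 190.654.
G = 288.1·(121.07 − 60)^(-0.07551) = 288.1·61.07^(-0.07551) = 288.1·0.73308 = 211.201.
B = 255 by definition for t > 66.
Rounded: (191, 211, 255).

(191, 211, 255)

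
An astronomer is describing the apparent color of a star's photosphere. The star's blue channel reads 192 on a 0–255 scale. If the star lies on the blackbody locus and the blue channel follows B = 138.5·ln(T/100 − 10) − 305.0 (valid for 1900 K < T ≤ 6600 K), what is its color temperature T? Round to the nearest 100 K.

4600 K

ln(t − 10) = (192 + 305.0) / 138.5 = 3.5884.
t − 10 = e^3.5884 = 36.178, so t = 46.178.
T = 100·t = 4618 K → 4600 K to the nearest 100 K.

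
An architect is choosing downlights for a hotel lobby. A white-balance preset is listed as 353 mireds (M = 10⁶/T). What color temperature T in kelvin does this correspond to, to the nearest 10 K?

2830 K

T = 10⁶ / 353 = 2832.86 K → 2830 K.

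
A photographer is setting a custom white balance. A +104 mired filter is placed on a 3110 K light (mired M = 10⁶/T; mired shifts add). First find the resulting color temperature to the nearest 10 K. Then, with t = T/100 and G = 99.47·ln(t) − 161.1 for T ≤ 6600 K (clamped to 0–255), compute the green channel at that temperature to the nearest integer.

153

M_in = 10⁶/3110 = 321.54; M_out = 321.54 + (+104) = 425.54.
T_out = 10⁶/425.54 = 2349.9 K → 2350 K; t = 23.5.
G = 99.47·ln 23.5 − 161.1 = 99.47·3.1570 − 161.1 = 152.927.
Rounded: 153.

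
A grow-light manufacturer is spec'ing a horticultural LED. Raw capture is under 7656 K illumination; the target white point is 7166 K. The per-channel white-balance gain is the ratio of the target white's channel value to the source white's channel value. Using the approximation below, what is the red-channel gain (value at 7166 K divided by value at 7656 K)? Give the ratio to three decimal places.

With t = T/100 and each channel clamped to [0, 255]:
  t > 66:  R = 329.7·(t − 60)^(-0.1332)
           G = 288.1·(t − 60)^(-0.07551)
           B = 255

1.048

At 7656 K (t = 76.56):
  R = 329.7·(76.56 − 60)^(-0.1332) = 329.7·16.56^(-0.1332) = 329.7·0.68805 = 226.851.
At 7166 K (t = 71.66):
  R = 329.7·(71.66 − 60)^(-0.1332) = 329.7·11.66^(-0.1332) = 329.7·0.72097 = 237.703.
Gain = 237.703 / 226.851 = 1.0478 → 1.048.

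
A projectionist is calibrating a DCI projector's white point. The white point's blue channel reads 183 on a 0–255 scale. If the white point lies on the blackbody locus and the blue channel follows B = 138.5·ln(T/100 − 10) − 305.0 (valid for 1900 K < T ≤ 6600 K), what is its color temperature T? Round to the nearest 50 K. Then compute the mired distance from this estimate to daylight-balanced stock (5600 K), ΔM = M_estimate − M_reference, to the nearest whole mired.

ln(t − 10) = (183 + 305.0) / 138.5 = 3.5235.
t − 10 = e^3.5235 = 33.902, so t = 43.902.
T = 100·t = 4390 K → 4400 K to the nearest 50 K.
M_estimate = 10⁶/4400 = 227.27; M_reference = 10⁶/5600 = 178.57.
ΔM = 227.27 − 178.57 = 48.70 → +49 mireds.

+49 mireds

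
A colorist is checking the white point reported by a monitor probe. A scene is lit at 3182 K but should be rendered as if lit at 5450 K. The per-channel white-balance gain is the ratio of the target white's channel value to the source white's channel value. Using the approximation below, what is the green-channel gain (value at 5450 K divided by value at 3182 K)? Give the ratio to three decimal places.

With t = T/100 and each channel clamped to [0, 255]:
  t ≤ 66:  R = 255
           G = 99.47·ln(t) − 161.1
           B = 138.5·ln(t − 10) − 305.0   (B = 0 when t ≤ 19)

At 3182 K (t = 31.82):
  G = 99.47·ln 31.82 − 161.1 = 99.47·3.4601 − 161.1 = 183.076.
At 5450 K (t = 54.5):
  G = 99.47·ln 54.5 − 161.1 = 99.47·3.9982 − 161.1 = 236.601.
Gain = 236.601 / 183.076 = 1.2924 → 1.292.

1.292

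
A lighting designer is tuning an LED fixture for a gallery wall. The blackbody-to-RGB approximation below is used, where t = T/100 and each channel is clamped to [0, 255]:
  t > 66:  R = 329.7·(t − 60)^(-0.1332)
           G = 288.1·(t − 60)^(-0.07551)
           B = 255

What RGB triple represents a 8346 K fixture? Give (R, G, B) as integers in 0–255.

t = 8346/100 = 83.46; the t > 66 branch applies.
R = 329.7·(83.46 − 60)^(-0.1332) = 329.7·23.46^(-0.1332) = 329.7·0.65686 = 216.566.
G = 288.1·(83.46 − 60)^(-0.07551) = 288.1·23.46^(-0.07551) = 288.1·0.78800 = 227.023.
B = 255 by definition for t > 66.
Rounded: (217, 227, 255).

(217, 227, 255)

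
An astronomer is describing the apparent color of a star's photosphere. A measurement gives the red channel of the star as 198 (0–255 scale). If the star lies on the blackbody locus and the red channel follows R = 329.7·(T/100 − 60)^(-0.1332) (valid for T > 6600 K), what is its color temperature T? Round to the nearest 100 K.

(t − 60)^(-0.1332) = 198/329.7 = 0.60055.
t − 60 = 0.60055^(1/-0.1332) = 0.60055^(-7.508) = 45.980, so t = 105.980.
T = 100·t = 10598 K → 10600 K to the nearest 100 K.

10600 K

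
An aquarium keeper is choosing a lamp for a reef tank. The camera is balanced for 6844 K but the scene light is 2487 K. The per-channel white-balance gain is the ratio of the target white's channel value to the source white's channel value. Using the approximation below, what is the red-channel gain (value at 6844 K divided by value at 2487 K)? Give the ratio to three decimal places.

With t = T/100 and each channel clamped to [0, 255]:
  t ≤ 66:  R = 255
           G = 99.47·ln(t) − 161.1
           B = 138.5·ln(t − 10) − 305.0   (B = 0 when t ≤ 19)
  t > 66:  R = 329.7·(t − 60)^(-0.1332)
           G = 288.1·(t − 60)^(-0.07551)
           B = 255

0.973

At 2487 K (t = 24.87):
  R = 255 by definition for t ≤ 66.
At 6844 K (t = 68.44):
  R = 329.7·(68.44 − 60)^(-0.1332) = 329.7·8.44^(-0.1332) = 329.7·0.75268 = 248.159.
Gain = 248.159 / 255.000 = 0.9732 → 0.973.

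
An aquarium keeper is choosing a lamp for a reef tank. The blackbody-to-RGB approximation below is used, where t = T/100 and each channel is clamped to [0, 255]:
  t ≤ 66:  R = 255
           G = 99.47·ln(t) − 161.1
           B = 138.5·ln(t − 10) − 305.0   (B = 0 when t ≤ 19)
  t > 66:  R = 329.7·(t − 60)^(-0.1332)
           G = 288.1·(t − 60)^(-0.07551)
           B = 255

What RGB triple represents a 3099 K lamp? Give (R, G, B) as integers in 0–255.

(255, 180, 117)

t = 3099/100 = 30.99; the t ≤ 66 branch applies.
R = 255 by definition for t ≤ 66.
G = 99.47·ln 30.99 − 161.1 = 99.47·3.4337 − 161.1 = 180.447.
B = 138.5·ln(30.99 − 10) − 305.0 = 138.5·ln 20.99 − 305.0 = 138.5·3.0440 − 305.0 = 116.600.
Rounded: (255, 180, 117).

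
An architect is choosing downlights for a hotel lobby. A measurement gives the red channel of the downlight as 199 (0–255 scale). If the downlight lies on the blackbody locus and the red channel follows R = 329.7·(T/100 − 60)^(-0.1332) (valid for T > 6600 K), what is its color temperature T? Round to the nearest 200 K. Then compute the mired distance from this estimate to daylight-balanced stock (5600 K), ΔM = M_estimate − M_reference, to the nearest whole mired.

-82 mireds

(t − 60)^(-0.1332) = 199/329.7 = 0.60358.
t − 60 = 0.60358^(1/-0.1332) = 0.60358^(-7.508) = 44.273, so t = 104.273.
T = 100·t = 10427 K → 10400 K to the nearest 200 K.
M_estimate = 10⁶/10400 = 96.15; M_reference = 10⁶/5600 = 178.57.
ΔM = 96.15 − 178.57 = -82.42 → -82 mireds.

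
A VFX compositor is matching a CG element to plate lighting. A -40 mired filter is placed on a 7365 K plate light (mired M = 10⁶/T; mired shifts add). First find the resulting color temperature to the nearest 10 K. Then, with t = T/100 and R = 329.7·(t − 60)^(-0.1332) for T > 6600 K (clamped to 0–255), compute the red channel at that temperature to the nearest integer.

M_in = 10⁶/7365 = 135.78; M_out = 135.78 + (-40) = 95.78.
T_out = 10⁶/95.78 = 10440.9 K → 10440 K; t = 104.4.
R = 329.7·(104.4 − 60)^(-0.1332) = 329.7·44.4^(-0.1332) = 329.7·0.60335 = 198.924.
Rounded: 199.

199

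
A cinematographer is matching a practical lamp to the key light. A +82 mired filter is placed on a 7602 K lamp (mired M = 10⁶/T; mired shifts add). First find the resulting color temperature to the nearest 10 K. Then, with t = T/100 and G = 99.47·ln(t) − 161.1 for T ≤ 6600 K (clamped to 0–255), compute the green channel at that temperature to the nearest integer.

221

M_in = 10⁶/7602 = 131.54; M_out = 131.54 + (+82) = 213.54.
T_out = 10⁶/213.54 = 4682.9 K → 4680 K; t = 46.8.
G = 99.47·ln 46.8 − 161.1 = 99.47·3.8459 − 161.1 = 221.450.
Rounded: 221.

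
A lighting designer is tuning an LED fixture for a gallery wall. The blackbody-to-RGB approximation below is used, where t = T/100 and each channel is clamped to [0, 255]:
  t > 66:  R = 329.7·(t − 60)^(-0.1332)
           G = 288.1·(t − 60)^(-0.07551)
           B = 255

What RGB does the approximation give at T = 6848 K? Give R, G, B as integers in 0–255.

R=248, G=245, B=255

t = 6848/100 = 68.48; the t > 66 branch applies.
R = 329.7·(68.48 − 60)^(-0.1332) = 329.7·8.48^(-0.1332) = 329.7·0.75221 = 248.003.
G = 288.1·(68.48 − 60)^(-0.07551) = 288.1·8.48^(-0.07551) = 288.1·0.85094 = 245.155.
B = 255 by definition for t > 66.
Rounded: (248, 245, 255).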